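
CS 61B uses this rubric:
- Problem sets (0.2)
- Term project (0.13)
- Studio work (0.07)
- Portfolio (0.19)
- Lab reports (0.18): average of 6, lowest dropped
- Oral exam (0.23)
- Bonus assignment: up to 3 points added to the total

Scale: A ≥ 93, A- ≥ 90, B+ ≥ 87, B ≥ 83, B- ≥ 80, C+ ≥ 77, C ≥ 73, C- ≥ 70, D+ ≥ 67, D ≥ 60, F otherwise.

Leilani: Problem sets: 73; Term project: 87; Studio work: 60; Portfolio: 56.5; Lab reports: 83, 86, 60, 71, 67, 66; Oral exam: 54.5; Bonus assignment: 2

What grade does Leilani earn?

Lab reports: drop 60 → average of remaining 5 = 373/5 = 74.6
Weighted total:
  Problem sets 73 × 0.2 = 14.6
  Term project 87 × 0.13 = 11.31
  Studio work 60 × 0.07 = 4.2
  Portfolio 56.5 × 0.19 = 10.735
  Lab reports 74.6 × 0.18 = 13.428
  Oral exam 54.5 × 0.23 = 12.535
Sum = 66.808
Bonus assignment: 66.808 + 2 = 68.808
68.808 is ≥ 67 and < 70 → D+

D+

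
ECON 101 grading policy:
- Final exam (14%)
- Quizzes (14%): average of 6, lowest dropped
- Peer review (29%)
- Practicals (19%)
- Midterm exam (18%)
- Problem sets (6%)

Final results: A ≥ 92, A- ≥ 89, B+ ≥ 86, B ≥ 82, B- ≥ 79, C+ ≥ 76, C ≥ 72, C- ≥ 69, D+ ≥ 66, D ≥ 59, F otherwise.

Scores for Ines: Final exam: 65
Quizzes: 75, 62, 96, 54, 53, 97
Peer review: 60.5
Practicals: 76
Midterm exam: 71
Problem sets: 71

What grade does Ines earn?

Quizzes: drop 53 → average of remaining 5 = 384/5 = 76.8
Weighted total:
  Final exam 65 × 0.14 = 9.1
  Quizzes 76.8 × 0.14 = 10.752
  Peer review 60.5 × 0.29 = 17.545
  Practicals 76 × 0.19 = 14.44
  Midterm exam 71 × 0.18 = 12.78
  Problem sets 71 × 0.06 = 4.26
Sum = 68.877
68.877 is ≥ 66 and < 69 → D+

D+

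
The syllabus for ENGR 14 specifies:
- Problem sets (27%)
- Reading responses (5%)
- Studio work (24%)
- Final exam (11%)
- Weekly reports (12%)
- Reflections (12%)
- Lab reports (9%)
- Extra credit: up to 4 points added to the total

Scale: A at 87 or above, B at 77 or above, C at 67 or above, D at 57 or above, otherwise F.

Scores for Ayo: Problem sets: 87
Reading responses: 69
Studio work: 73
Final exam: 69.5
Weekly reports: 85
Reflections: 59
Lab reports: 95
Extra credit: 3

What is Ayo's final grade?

B

Weighted total:
  Problem sets 87 × 0.27 = 23.49
  Reading responses 69 × 0.05 = 3.45
  Studio work 73 × 0.24 = 17.52
  Final exam 69.5 × 0.11 = 7.645
  Weekly reports 85 × 0.12 = 10.2
  Reflections 59 × 0.12 = 7.08
  Lab reports 95 × 0.09 = 8.55
Sum = 77.935
Extra credit: 77.935 + 3 = 80.935
80.935 is ≥ 77 and < 87 → B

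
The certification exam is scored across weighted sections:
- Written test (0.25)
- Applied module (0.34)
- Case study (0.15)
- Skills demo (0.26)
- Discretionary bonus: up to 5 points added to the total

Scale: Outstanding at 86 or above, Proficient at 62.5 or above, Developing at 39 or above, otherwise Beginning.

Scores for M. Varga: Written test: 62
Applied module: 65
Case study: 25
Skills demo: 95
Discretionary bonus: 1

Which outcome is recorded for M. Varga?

Proficient

Weighted total:
  Written test 62 × 0.25 = 15.5
  Applied module 65 × 0.34 = 22.1
  Case study 25 × 0.15 = 3.75
  Skills demo 95 × 0.26 = 24.7
Sum = 66.05
Discretionary bonus: 66.05 + 1 = 67.05
67.05 is ≥ 62.5 and < 86 → Proficient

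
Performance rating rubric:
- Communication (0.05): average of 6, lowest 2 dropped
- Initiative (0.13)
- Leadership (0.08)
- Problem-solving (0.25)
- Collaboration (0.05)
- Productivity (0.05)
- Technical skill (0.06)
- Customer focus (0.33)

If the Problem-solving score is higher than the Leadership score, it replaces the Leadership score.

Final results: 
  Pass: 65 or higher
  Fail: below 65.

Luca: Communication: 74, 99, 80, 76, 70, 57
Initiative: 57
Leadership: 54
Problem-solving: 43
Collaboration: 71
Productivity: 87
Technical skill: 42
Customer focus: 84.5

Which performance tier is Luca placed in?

Communication: drop 57, 70 → average of remaining 4 = 329/4 = 82.25
Problem-solving (43) ≤ Leadership (54), so Leadership stays at 54.
Weighted total:
  Communication 82.25 × 0.05 = 4.1125
  Initiative 57 × 0.13 = 7.41
  Leadership 54 × 0.08 = 4.32
  Problem-solving 43 × 0.25 = 10.75
  Collaboration 71 × 0.05 = 3.55
  Productivity 87 × 0.05 = 4.35
  Technical skill 42 × 0.06 = 2.52
  Customer focus 84.5 × 0.33 = 27.885
Sum = 64.8975
64.8975 < 65 → Fail

Fail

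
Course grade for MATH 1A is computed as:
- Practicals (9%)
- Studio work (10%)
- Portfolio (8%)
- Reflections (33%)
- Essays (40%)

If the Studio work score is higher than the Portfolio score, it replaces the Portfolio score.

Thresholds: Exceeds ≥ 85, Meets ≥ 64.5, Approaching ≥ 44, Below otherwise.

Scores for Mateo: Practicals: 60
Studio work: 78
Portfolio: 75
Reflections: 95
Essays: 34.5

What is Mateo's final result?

Meets

Studio work (78) > Portfolio (75), so Portfolio counts as 78.
Weighted total:
  Practicals 60 × 0.09 = 5.4
  Studio work 78 × 0.1 = 7.8
  Portfolio 78 × 0.08 = 6.24
  Reflections 95 × 0.33 = 31.35
  Essays 34.5 × 0.4 = 13.8
Sum = 64.59
64.59 is ≥ 64.5 and < 85 → Meets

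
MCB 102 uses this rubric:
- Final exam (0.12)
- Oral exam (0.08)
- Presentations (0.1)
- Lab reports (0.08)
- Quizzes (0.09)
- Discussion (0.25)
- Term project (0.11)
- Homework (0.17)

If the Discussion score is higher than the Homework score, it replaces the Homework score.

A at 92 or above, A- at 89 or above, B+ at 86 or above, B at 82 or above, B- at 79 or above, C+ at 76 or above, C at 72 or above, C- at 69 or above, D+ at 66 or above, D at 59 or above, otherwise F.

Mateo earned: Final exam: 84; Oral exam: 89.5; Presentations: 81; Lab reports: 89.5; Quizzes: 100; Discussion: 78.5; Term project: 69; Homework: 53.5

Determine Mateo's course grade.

Discussion (78.5) > Homework (53.5), so Homework counts as 78.5.
Weighted total:
  Final exam 84 × 0.12 = 10.08
  Oral exam 89.5 × 0.08 = 7.16
  Presentations 81 × 0.1 = 8.1
  Lab reports 89.5 × 0.08 = 7.16
  Quizzes 100 × 0.09 = 9
  Discussion 78.5 × 0.25 = 19.625
  Term project 69 × 0.11 = 7.59
  Homework 78.5 × 0.17 = 13.345
Sum = 82.06
82.06 is ≥ 82 and < 86 → B

B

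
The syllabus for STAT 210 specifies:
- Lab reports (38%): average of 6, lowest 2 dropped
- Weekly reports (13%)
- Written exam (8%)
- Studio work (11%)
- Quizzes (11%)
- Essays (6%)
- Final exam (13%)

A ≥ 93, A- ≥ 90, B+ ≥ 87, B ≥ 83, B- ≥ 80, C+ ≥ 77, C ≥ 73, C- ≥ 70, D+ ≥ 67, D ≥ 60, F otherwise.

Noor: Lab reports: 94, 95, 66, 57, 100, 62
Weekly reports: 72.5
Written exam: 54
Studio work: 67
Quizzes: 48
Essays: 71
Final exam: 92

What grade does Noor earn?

Lab reports: drop 57, 62 → average of remaining 4 = 355/4 = 88.75
Weighted total:
  Lab reports 88.75 × 0.38 = 33.725
  Weekly reports 72.5 × 0.13 = 9.425
  Written exam 54 × 0.08 = 4.32
  Studio work 67 × 0.11 = 7.37
  Quizzes 48 × 0.11 = 5.28
  Essays 71 × 0.06 = 4.26
  Final exam 92 × 0.13 = 11.96
Sum = 76.34
76.34 is ≥ 73 and < 77 → C

C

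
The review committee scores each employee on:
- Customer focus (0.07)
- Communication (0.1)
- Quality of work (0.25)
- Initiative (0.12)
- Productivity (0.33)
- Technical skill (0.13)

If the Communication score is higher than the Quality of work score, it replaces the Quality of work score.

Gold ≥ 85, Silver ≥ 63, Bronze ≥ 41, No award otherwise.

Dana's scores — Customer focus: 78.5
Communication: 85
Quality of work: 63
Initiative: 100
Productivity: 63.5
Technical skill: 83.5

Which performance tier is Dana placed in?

Silver

Communication (85) > Quality of work (63), so Quality of work counts as 85.
Weighted total:
  Customer focus 78.5 × 0.07 = 5.495
  Communication 85 × 0.1 = 8.5
  Quality of work 85 × 0.25 = 21.25
  Initiative 100 × 0.12 = 12
  Productivity 63.5 × 0.33 = 20.955
  Technical skill 83.5 × 0.13 = 10.855
Sum = 79.055
79.055 is ≥ 63 and < 85 → Silver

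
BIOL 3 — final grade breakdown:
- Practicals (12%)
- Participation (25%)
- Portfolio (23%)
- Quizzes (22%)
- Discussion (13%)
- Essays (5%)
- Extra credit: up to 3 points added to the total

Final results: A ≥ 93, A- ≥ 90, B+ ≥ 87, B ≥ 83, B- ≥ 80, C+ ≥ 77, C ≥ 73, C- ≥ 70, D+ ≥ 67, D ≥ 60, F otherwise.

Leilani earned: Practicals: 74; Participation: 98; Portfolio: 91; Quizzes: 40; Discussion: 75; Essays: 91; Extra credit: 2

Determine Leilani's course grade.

C+

Weighted total:
  Practicals 74 × 0.12 = 8.88
  Participation 98 × 0.25 = 24.5
  Portfolio 91 × 0.23 = 20.93
  Quizzes 40 × 0.22 = 8.8
  Discussion 75 × 0.13 = 9.75
  Essays 91 × 0.05 = 4.55
Sum = 77.41
Extra credit: 77.41 + 2 = 79.41
79.41 is ≥ 77 and < 80 → C+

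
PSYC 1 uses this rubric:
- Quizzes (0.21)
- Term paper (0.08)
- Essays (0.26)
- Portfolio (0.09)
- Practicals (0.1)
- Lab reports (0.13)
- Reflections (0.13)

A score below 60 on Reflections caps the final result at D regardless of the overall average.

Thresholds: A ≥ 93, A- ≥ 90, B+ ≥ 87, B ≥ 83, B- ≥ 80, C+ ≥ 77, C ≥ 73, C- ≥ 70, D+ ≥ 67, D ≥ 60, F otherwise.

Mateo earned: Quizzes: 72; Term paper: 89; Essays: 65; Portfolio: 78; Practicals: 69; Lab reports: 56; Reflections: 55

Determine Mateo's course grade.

D

Reflections score 55 < 60: minimum not met.
Weighted total:
  Quizzes 72 × 0.21 = 15.12
  Term paper 89 × 0.08 = 7.12
  Essays 65 × 0.26 = 16.9
  Portfolio 78 × 0.09 = 7.02
  Practicals 69 × 0.1 = 6.9
  Lab reports 56 × 0.13 = 7.28
  Reflections 55 × 0.13 = 7.15
Sum = 67.49
67.49 would be D+; cap at D applies → D.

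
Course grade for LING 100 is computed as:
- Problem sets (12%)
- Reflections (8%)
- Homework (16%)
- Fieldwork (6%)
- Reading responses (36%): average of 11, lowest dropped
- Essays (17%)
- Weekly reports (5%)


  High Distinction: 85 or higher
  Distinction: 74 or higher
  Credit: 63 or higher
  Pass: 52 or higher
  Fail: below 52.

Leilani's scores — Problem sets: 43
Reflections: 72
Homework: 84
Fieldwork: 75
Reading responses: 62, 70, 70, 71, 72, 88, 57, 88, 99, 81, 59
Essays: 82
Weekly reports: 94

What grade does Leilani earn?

Distinction

Reading responses: drop 57 → average of remaining 10 = 760/10 = 76
Weighted total:
  Problem sets 43 × 0.12 = 5.16
  Reflections 72 × 0.08 = 5.76
  Homework 84 × 0.16 = 13.44
  Fieldwork 75 × 0.06 = 4.5
  Reading responses 76 × 0.36 = 27.36
  Essays 82 × 0.17 = 13.94
  Weekly reports 94 × 0.05 = 4.7
Sum = 74.86
74.86 is ≥ 74 and < 85 → Distinction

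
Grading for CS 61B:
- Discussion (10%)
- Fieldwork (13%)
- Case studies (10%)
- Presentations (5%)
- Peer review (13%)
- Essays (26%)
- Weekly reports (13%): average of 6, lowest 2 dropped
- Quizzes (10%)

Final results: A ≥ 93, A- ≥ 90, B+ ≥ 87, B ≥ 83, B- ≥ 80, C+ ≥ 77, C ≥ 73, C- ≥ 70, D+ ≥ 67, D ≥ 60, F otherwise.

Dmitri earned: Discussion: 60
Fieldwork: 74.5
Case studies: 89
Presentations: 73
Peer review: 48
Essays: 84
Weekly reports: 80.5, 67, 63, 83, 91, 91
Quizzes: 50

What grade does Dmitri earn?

Weekly reports: drop 63, 67 → average of remaining 4 = 345.5/4 = 86.375
Weighted total:
  Discussion 60 × 0.1 = 6
  Fieldwork 74.5 × 0.13 = 9.685
  Case studies 89 × 0.1 = 8.9
  Presentations 73 × 0.05 = 3.65
  Peer review 48 × 0.13 = 6.24
  Essays 84 × 0.26 = 21.84
  Weekly reports 86.375 × 0.13 = 11.22875
  Quizzes 50 × 0.1 = 5
Sum = 72.54375
72.54375 is ≥ 70 and < 73 → C-

C-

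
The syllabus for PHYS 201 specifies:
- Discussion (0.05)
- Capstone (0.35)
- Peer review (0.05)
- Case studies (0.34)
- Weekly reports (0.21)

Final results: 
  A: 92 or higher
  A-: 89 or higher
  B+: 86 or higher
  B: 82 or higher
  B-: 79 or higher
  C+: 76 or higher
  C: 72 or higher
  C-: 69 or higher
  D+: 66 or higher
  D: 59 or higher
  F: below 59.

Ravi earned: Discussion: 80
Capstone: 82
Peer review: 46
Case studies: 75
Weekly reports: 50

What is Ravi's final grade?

Weighted total:
  Discussion 80 × 0.05 = 4
  Capstone 82 × 0.35 = 28.7
  Peer review 46 × 0.05 = 2.3
  Case studies 75 × 0.34 = 25.5
  Weekly reports 50 × 0.21 = 10.5
Sum = 71
71 is ≥ 69 and < 72 → C-

C-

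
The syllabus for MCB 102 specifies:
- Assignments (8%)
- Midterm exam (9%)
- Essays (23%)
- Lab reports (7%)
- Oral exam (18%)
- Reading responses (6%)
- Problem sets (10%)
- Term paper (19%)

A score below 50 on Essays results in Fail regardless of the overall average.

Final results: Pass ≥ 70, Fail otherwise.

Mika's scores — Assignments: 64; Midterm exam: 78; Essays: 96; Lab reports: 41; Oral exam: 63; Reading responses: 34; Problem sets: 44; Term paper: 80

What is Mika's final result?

Pass

Essays score 96 ≥ 50: minimum met.
Weighted total:
  Assignments 64 × 0.08 = 5.12
  Midterm exam 78 × 0.09 = 7.02
  Essays 96 × 0.23 = 22.08
  Lab reports 41 × 0.07 = 2.87
  Oral exam 63 × 0.18 = 11.34
  Reading responses 34 × 0.06 = 2.04
  Problem sets 44 × 0.1 = 4.4
  Term paper 80 × 0.19 = 15.2
Sum = 70.07
70.07 ≥ 70 → Pass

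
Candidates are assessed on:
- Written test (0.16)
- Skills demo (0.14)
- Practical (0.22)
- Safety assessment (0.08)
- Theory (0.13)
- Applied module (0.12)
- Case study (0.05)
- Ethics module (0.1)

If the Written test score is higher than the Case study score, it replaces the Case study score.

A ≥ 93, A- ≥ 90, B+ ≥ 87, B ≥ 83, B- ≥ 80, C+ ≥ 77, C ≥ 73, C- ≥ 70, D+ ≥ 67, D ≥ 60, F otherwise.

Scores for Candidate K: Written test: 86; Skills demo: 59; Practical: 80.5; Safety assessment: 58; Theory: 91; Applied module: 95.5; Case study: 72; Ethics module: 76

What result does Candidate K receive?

Written test (86) > Case study (72), so Case study counts as 86.
Weighted total:
  Written test 86 × 0.16 = 13.76
  Skills demo 59 × 0.14 = 8.26
  Practical 80.5 × 0.22 = 17.71
  Safety assessment 58 × 0.08 = 4.64
  Theory 91 × 0.13 = 11.83
  Applied module 95.5 × 0.12 = 11.46
  Case study 86 × 0.05 = 4.3
  Ethics module 76 × 0.1 = 7.6
Sum = 79.56
79.56 is ≥ 77 and < 80 → C+

C+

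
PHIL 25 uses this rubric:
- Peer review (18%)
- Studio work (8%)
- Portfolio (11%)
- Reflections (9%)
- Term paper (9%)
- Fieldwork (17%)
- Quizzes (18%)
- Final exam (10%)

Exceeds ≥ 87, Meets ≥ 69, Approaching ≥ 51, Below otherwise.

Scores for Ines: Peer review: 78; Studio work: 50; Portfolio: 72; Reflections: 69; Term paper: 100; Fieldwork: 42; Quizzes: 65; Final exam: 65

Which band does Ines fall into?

Approaching

Weighted total:
  Peer review 78 × 0.18 = 14.04
  Studio work 50 × 0.08 = 4
  Portfolio 72 × 0.11 = 7.92
  Reflections 69 × 0.09 = 6.21
  Term paper 100 × 0.09 = 9
  Fieldwork 42 × 0.17 = 7.14
  Quizzes 65 × 0.18 = 11.7
  Final exam 65 × 0.1 = 6.5
Sum = 66.51
66.51 is ≥ 51 and < 69 → Approaching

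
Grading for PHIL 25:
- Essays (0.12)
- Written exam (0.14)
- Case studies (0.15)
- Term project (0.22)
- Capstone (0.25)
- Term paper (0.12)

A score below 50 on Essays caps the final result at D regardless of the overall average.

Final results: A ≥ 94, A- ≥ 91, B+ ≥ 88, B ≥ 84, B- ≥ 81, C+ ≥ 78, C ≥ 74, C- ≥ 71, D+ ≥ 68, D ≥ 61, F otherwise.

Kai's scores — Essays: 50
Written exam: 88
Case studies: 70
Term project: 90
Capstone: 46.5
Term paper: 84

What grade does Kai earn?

Essays score 50 ≥ 50: minimum met.
Weighted total:
  Essays 50 × 0.12 = 6
  Written exam 88 × 0.14 = 12.32
  Case studies 70 × 0.15 = 10.5
  Term project 90 × 0.22 = 19.8
  Capstone 46.5 × 0.25 = 11.625
  Term paper 84 × 0.12 = 10.08
Sum = 70.325
70.325 is ≥ 68 and < 71 → D+

D+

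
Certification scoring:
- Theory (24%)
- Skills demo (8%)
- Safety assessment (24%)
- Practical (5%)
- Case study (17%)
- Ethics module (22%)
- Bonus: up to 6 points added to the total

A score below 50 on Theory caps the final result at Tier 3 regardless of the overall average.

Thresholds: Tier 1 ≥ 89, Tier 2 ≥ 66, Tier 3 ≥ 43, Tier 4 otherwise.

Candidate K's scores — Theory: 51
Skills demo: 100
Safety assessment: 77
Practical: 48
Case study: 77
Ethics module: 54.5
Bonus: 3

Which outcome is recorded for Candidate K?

Tier 2

Theory score 51 ≥ 50: minimum met.
Weighted total:
  Theory 51 × 0.24 = 12.24
  Skills demo 100 × 0.08 = 8
  Safety assessment 77 × 0.24 = 18.48
  Practical 48 × 0.05 = 2.4
  Case study 77 × 0.17 = 13.09
  Ethics module 54.5 × 0.22 = 11.99
Sum = 66.2
Bonus: 66.2 + 3 = 69.2
69.2 is ≥ 66 and < 89 → Tier 2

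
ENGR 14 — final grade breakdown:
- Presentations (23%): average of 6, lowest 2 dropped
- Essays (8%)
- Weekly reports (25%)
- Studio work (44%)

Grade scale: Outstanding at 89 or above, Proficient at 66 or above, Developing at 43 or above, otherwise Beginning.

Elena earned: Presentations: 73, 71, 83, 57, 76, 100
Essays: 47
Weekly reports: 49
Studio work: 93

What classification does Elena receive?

Presentations: drop 57, 71 → average of remaining 4 = 332/4 = 83
Weighted total:
  Presentations 83 × 0.23 = 19.09
  Essays 47 × 0.08 = 3.76
  Weekly reports 49 × 0.25 = 12.25
  Studio work 93 × 0.44 = 40.92
Sum = 76.02
76.02 is ≥ 66 and < 89 → Proficient

Proficient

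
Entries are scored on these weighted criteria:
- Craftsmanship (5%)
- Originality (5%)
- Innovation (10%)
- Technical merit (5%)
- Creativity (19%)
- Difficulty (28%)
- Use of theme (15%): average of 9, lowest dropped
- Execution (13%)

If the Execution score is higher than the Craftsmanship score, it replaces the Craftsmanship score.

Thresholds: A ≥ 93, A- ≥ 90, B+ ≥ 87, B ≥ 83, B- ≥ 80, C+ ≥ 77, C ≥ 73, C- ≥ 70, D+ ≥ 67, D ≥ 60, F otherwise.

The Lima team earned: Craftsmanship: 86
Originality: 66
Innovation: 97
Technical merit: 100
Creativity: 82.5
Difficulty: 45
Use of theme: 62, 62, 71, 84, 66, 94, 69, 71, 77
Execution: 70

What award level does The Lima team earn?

Use of theme: drop 62 → average of remaining 8 = 594/8 = 74.25
Execution (70) ≤ Craftsmanship (86), so Craftsmanship stays at 86.
Weighted total:
  Craftsmanship 86 × 0.05 = 4.3
  Originality 66 × 0.05 = 3.3
  Innovation 97 × 0.1 = 9.7
  Technical merit 100 × 0.05 = 5
  Creativity 82.5 × 0.19 = 15.675
  Difficulty 45 × 0.28 = 12.6
  Use of theme 74.25 × 0.15 = 11.1375
  Execution 70 × 0.13 = 9.1
Sum = 70.8125
70.8125 is ≥ 70 and < 73 → C-

C-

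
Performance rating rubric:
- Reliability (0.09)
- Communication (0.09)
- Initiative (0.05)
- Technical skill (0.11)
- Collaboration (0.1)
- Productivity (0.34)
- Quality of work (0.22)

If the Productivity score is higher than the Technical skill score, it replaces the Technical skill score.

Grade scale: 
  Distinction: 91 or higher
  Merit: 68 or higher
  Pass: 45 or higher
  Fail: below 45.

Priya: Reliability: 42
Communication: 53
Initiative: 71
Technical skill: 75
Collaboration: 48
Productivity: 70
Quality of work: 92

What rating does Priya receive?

Merit

Productivity (70) ≤ Technical skill (75), so Technical skill stays at 75.
Weighted total:
  Reliability 42 × 0.09 = 3.78
  Communication 53 × 0.09 = 4.77
  Initiative 71 × 0.05 = 3.55
  Technical skill 75 × 0.11 = 8.25
  Collaboration 48 × 0.1 = 4.8
  Productivity 70 × 0.34 = 23.8
  Quality of work 92 × 0.22 = 20.24
Sum = 69.19
69.19 is ≥ 68 and < 91 → Merit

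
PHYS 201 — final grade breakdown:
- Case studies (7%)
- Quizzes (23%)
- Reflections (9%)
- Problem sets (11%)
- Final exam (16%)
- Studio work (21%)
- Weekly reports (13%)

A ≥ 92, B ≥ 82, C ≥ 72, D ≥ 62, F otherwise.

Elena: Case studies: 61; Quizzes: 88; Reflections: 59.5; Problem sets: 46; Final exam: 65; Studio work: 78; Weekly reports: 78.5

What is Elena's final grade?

Weighted total:
  Case studies 61 × 0.07 = 4.27
  Quizzes 88 × 0.23 = 20.24
  Reflections 59.5 × 0.09 = 5.355
  Problem sets 46 × 0.11 = 5.06
  Final exam 65 × 0.16 = 10.4
  Studio work 78 × 0.21 = 16.38
  Weekly reports 78.5 × 0.13 = 10.205
Sum = 71.91
71.91 is ≥ 62 and < 72 → D

D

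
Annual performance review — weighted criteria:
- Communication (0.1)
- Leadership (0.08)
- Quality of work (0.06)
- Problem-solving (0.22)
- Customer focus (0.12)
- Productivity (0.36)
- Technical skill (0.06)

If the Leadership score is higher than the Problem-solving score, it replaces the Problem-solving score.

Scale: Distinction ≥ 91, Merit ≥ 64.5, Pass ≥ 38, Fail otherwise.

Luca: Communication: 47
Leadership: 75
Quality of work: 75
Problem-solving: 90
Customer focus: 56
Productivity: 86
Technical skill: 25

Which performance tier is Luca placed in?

Leadership (75) ≤ Problem-solving (90), so Problem-solving stays at 90.
Weighted total:
  Communication 47 × 0.1 = 4.7
  Leadership 75 × 0.08 = 6
  Quality of work 75 × 0.06 = 4.5
  Problem-solving 90 × 0.22 = 19.8
  Customer focus 56 × 0.12 = 6.72
  Productivity 86 × 0.36 = 30.96
  Technical skill 25 × 0.06 = 1.5
Sum = 74.18
74.18 is ≥ 64.5 and < 91 → Merit

Merit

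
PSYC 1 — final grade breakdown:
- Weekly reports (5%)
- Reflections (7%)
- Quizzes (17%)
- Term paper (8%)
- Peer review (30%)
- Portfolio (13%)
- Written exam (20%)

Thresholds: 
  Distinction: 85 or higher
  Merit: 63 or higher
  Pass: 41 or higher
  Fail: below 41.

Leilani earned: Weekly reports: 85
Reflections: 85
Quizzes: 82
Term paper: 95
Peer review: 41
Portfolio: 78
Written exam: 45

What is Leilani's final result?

Weighted total:
  Weekly reports 85 × 0.05 = 4.25
  Reflections 85 × 0.07 = 5.95
  Quizzes 82 × 0.17 = 13.94
  Term paper 95 × 0.08 = 7.6
  Peer review 41 × 0.3 = 12.3
  Portfolio 78 × 0.13 = 10.14
  Written exam 45 × 0.2 = 9
Sum = 63.18
63.18 is ≥ 63 and < 85 → Merit

Merit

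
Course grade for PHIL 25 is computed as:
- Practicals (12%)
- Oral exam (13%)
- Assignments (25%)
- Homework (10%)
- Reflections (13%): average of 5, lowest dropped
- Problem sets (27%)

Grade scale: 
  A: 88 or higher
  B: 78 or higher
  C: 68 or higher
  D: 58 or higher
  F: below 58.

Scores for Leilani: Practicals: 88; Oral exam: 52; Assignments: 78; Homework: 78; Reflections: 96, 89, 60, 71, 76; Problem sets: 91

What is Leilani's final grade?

Reflections: drop 60 → average of remaining 4 = 332/4 = 83
Weighted total:
  Practicals 88 × 0.12 = 10.56
  Oral exam 52 × 0.13 = 6.76
  Assignments 78 × 0.25 = 19.5
  Homework 78 × 0.1 = 7.8
  Reflections 83 × 0.13 = 10.79
  Problem sets 91 × 0.27 = 24.57
Sum = 79.98
79.98 is ≥ 78 and < 88 → B

B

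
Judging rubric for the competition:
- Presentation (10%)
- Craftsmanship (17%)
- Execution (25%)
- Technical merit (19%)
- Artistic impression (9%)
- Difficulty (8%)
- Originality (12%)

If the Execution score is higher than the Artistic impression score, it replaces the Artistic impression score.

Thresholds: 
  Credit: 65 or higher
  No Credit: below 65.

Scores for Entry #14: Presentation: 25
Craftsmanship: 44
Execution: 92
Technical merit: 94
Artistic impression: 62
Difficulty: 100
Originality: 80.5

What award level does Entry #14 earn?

Execution (92) > Artistic impression (62), so Artistic impression counts as 92.
Weighted total:
  Presentation 25 × 0.1 = 2.5
  Craftsmanship 44 × 0.17 = 7.48
  Execution 92 × 0.25 = 23
  Technical merit 94 × 0.19 = 17.86
  Artistic impression 92 × 0.09 = 8.28
  Difficulty 100 × 0.08 = 8
  Originality 80.5 × 0.12 = 9.66
Sum = 76.78
76.78 ≥ 65 → Credit

Credit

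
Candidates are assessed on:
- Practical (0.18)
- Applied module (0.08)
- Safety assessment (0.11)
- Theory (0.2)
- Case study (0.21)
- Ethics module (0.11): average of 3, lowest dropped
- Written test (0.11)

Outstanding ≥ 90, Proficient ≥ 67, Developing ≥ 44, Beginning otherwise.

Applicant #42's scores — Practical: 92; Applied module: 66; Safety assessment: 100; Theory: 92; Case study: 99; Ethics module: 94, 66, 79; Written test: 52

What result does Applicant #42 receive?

Proficient

Ethics module: drop 66 → average of remaining 2 = 173/2 = 86.5
Weighted total:
  Practical 92 × 0.18 = 16.56
  Applied module 66 × 0.08 = 5.28
  Safety assessment 100 × 0.11 = 11
  Theory 92 × 0.2 = 18.4
  Case study 99 × 0.21 = 20.79
  Ethics module 86.5 × 0.11 = 9.515
  Written test 52 × 0.11 = 5.72
Sum = 87.265
87.265 is ≥ 67 and < 90 → Proficient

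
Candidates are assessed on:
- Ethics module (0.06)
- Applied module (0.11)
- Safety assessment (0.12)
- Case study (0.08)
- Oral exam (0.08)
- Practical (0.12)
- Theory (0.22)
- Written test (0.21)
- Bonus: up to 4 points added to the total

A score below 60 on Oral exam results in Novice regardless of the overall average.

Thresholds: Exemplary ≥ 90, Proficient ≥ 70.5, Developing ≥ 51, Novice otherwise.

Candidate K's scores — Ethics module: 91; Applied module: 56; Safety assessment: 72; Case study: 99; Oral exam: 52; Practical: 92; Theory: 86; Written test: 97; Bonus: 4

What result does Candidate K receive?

Oral exam score 52 < 60: minimum not met.
Weighted total:
  Ethics module 91 × 0.06 = 5.46
  Applied module 56 × 0.11 = 6.16
  Safety assessment 72 × 0.12 = 8.64
  Case study 99 × 0.08 = 7.92
  Oral exam 52 × 0.08 = 4.16
  Practical 92 × 0.12 = 11.04
  Theory 86 × 0.22 = 18.92
  Written test 97 × 0.21 = 20.37
Sum = 82.67
Bonus: 82.67 + 4 = 86.67
Because the Oral exam minimum was not met, the result is Novice.

Novice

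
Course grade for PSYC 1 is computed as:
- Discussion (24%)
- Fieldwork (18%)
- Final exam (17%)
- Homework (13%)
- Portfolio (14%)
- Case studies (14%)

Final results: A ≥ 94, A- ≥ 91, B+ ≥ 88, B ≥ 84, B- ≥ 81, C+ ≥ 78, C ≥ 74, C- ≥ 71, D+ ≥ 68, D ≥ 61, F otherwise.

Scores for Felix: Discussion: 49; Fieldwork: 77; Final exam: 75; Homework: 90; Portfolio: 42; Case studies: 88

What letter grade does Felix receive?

D+

Weighted total:
  Discussion 49 × 0.24 = 11.76
  Fieldwork 77 × 0.18 = 13.86
  Final exam 75 × 0.17 = 12.75
  Homework 90 × 0.13 = 11.7
  Portfolio 42 × 0.14 = 5.88
  Case studies 88 × 0.14 = 12.32
Sum = 68.27
68.27 is ≥ 68 and < 71 → D+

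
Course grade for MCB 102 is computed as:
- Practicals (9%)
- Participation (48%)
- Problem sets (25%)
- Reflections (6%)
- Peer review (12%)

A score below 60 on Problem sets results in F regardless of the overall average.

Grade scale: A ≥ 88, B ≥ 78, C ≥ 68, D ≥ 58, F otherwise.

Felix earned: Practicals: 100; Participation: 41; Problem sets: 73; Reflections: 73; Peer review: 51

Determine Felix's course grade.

F

Problem sets score 73 ≥ 60: minimum met.
Weighted total:
  Practicals 100 × 0.09 = 9
  Participation 41 × 0.48 = 19.68
  Problem sets 73 × 0.25 = 18.25
  Reflections 73 × 0.06 = 4.38
  Peer review 51 × 0.12 = 6.12
Sum = 57.43
57.43 < 58 → F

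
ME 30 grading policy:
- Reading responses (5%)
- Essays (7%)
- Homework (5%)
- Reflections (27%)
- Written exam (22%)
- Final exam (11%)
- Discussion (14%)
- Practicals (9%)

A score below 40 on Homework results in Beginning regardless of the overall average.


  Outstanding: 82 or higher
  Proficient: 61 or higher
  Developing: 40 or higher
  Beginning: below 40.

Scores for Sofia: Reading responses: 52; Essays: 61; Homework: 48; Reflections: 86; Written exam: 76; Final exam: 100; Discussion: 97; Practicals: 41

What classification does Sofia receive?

Proficient

Homework score 48 ≥ 40: minimum met.
Weighted total:
  Reading responses 52 × 0.05 = 2.6
  Essays 61 × 0.07 = 4.27
  Homework 48 × 0.05 = 2.4
  Reflections 86 × 0.27 = 23.22
  Written exam 76 × 0.22 = 16.72
  Final exam 100 × 0.11 = 11
  Discussion 97 × 0.14 = 13.58
  Practicals 41 × 0.09 = 3.69
Sum = 77.48
77.48 is ≥ 61 and < 82 → Proficient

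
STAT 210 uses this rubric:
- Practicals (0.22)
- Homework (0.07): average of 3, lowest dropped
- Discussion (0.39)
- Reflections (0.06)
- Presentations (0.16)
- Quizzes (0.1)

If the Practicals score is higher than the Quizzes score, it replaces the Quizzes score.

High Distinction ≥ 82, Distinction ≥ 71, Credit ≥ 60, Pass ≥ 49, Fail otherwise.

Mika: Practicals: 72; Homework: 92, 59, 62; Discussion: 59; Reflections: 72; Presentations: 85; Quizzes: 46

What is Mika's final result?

Homework: drop 59 → average of remaining 2 = 154/2 = 77
Practicals (72) > Quizzes (46), so Quizzes counts as 72.
Weighted total:
  Practicals 72 × 0.22 = 15.84
  Homework 77 × 0.07 = 5.39
  Discussion 59 × 0.39 = 23.01
  Reflections 72 × 0.06 = 4.32
  Presentations 85 × 0.16 = 13.6
  Quizzes 72 × 0.1 = 7.2
Sum = 69.36
69.36 is ≥ 60 and < 71 → Credit

Credit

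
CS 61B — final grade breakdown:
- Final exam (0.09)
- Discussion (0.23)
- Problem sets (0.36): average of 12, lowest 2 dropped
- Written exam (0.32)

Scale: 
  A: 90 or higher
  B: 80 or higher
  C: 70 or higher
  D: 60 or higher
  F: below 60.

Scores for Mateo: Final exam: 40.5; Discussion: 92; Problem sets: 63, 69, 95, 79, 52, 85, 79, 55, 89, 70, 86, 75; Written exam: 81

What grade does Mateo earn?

Problem sets: drop 52, 55 → average of remaining 10 = 790/10 = 79
Weighted total:
  Final exam 40.5 × 0.09 = 3.645
  Discussion 92 × 0.23 = 21.16
  Problem sets 79 × 0.36 = 28.44
  Written exam 81 × 0.32 = 25.92
Sum = 79.165
79.165 is ≥ 70 and < 80 → C

C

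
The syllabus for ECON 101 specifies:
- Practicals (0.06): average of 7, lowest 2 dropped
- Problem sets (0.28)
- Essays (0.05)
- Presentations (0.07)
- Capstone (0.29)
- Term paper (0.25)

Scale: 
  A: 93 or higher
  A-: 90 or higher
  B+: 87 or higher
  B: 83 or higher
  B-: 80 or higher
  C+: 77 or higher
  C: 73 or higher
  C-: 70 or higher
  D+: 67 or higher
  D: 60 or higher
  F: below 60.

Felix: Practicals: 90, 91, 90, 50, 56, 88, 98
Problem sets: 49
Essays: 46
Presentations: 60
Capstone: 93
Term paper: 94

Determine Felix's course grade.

C

Practicals: drop 50, 56 → average of remaining 5 = 457/5 = 91.4
Weighted total:
  Practicals 91.4 × 0.06 = 5.484
  Problem sets 49 × 0.28 = 13.72
  Essays 46 × 0.05 = 2.3
  Presentations 60 × 0.07 = 4.2
  Capstone 93 × 0.29 = 26.97
  Term paper 94 × 0.25 = 23.5
Sum = 76.174
76.174 is ≥ 73 and < 77 → C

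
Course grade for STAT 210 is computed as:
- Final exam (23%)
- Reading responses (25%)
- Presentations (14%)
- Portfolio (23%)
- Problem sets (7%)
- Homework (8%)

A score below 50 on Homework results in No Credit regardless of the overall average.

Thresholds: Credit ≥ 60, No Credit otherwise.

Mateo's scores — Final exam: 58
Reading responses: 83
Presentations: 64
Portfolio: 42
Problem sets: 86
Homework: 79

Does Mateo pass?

Homework score 79 ≥ 50: minimum met.
Weighted total:
  Final exam 58 × 0.23 = 13.34
  Reading responses 83 × 0.25 = 20.75
  Presentations 64 × 0.14 = 8.96
  Portfolio 42 × 0.23 = 9.66
  Problem sets 86 × 0.07 = 6.02
  Homework 79 × 0.08 = 6.32
Sum = 65.05
65.05 ≥ 60 → Credit

Credit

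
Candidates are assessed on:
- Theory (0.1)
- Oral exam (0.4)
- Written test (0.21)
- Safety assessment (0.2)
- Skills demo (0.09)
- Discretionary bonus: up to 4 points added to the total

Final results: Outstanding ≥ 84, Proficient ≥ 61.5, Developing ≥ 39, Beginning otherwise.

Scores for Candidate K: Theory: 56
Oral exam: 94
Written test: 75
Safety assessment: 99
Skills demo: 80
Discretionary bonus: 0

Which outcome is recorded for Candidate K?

Outstanding

Weighted total:
  Theory 56 × 0.1 = 5.6
  Oral exam 94 × 0.4 = 37.6
  Written test 75 × 0.21 = 15.75
  Safety assessment 99 × 0.2 = 19.8
  Skills demo 80 × 0.09 = 7.2
Sum = 85.95
Discretionary bonus: 85.95 + 0 = 85.95
85.95 ≥ 84 → Outstanding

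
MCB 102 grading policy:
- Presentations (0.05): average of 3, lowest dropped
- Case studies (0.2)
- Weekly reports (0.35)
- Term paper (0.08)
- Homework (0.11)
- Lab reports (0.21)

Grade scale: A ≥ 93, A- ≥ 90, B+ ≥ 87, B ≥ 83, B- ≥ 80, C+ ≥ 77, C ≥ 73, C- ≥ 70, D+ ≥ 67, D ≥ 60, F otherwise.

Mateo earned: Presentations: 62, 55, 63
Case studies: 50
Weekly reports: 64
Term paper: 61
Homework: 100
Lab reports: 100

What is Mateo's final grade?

Presentations: drop 55 → average of remaining 2 = 125/2 = 62.5
Weighted total:
  Presentations 62.5 × 0.05 = 3.125
  Case studies 50 × 0.2 = 10
  Weekly reports 64 × 0.35 = 22.4
  Term paper 61 × 0.08 = 4.88
  Homework 100 × 0.11 = 11
  Lab reports 100 × 0.21 = 21
Sum = 72.405
72.405 is ≥ 70 and < 73 → C-

C-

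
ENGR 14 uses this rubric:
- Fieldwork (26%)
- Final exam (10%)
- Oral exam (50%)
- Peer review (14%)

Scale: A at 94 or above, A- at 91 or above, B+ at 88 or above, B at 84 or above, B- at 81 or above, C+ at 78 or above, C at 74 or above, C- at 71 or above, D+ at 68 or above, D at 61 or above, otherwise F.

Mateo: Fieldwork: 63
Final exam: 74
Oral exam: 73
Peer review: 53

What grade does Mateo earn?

Weighted total:
  Fieldwork 63 × 0.26 = 16.38
  Final exam 74 × 0.1 = 7.4
  Oral exam 73 × 0.5 = 36.5
  Peer review 53 × 0.14 = 7.42
Sum = 67.7
67.7 is ≥ 61 and < 68 → D

D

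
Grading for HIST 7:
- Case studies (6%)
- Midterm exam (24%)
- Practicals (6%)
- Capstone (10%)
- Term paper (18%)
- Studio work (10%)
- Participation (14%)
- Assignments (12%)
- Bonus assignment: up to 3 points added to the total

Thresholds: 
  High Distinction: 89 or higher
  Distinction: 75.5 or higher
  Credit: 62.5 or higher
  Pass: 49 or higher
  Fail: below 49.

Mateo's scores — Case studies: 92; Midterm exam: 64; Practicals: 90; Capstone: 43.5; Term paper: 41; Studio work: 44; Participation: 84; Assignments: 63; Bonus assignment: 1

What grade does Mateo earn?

Weighted total:
  Case studies 92 × 0.06 = 5.52
  Midterm exam 64 × 0.24 = 15.36
  Practicals 90 × 0.06 = 5.4
  Capstone 43.5 × 0.1 = 4.35
  Term paper 41 × 0.18 = 7.38
  Studio work 44 × 0.1 = 4.4
  Participation 84 × 0.14 = 11.76
  Assignments 63 × 0.12 = 7.56
Sum = 61.73
Bonus assignment: 61.73 + 1 = 62.73
62.73 is ≥ 62.5 and < 75.5 → Credit

Credit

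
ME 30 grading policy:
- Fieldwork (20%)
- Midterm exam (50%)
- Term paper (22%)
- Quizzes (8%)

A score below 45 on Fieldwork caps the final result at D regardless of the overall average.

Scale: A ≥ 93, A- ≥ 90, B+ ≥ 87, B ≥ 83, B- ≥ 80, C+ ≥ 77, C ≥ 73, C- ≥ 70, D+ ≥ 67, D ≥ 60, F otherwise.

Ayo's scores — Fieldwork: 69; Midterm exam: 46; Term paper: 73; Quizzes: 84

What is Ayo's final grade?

F

Fieldwork score 69 ≥ 45: minimum met.
Weighted total:
  Fieldwork 69 × 0.2 = 13.8
  Midterm exam 46 × 0.5 = 23
  Term paper 73 × 0.22 = 16.06
  Quizzes 84 × 0.08 = 6.72
Sum = 59.58
59.58 < 60 → F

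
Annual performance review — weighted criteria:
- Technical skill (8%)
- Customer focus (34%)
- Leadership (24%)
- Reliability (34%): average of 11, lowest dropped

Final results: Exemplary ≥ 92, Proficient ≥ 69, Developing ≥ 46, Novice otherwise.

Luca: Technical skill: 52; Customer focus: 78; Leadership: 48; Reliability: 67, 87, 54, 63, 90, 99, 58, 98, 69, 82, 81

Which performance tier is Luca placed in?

Proficient

Reliability: drop 54 → average of remaining 10 = 794/10 = 79.4
Weighted total:
  Technical skill 52 × 0.08 = 4.16
  Customer focus 78 × 0.34 = 26.52
  Leadership 48 × 0.24 = 11.52
  Reliability 79.4 × 0.34 = 26.996
Sum = 69.196
69.196 is ≥ 69 and < 92 → Proficient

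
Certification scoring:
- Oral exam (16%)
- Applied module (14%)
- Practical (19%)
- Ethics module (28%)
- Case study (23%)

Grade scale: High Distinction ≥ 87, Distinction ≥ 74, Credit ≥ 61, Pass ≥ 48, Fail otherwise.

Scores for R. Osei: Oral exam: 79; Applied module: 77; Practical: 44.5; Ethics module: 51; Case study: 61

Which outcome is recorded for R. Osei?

Pass

Weighted total:
  Oral exam 79 × 0.16 = 12.64
  Applied module 77 × 0.14 = 10.78
  Practical 44.5 × 0.19 = 8.455
  Ethics module 51 × 0.28 = 14.28
  Case study 61 × 0.23 = 14.03
Sum = 60.185
60.185 is ≥ 48 and < 61 → Pass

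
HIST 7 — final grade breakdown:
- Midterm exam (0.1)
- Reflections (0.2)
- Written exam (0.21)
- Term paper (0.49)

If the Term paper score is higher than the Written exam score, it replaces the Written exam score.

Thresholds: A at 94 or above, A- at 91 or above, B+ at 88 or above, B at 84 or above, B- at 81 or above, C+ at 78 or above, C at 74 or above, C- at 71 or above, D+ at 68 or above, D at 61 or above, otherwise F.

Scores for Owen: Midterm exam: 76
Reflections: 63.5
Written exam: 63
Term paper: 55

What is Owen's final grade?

Term paper (55) ≤ Written exam (63), so Written exam stays at 63.
Weighted total:
  Midterm exam 76 × 0.1 = 7.6
  Reflections 63.5 × 0.2 = 12.7
  Written exam 63 × 0.21 = 13.23
  Term paper 55 × 0.49 = 26.95
Sum = 60.48
60.48 < 61 → F

F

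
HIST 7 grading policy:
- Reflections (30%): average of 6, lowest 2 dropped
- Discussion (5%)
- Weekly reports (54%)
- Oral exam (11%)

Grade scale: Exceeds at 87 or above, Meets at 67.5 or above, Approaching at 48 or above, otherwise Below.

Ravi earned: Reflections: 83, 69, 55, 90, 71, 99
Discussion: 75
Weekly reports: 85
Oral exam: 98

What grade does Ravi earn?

Meets

Reflections: drop 55, 69 → average of remaining 4 = 343/4 = 85.75
Weighted total:
  Reflections 85.75 × 0.3 = 25.725
  Discussion 75 × 0.05 = 3.75
  Weekly reports 85 × 0.54 = 45.9
  Oral exam 98 × 0.11 = 10.78
Sum = 86.155
86.155 is ≥ 67.5 and < 87 → Meets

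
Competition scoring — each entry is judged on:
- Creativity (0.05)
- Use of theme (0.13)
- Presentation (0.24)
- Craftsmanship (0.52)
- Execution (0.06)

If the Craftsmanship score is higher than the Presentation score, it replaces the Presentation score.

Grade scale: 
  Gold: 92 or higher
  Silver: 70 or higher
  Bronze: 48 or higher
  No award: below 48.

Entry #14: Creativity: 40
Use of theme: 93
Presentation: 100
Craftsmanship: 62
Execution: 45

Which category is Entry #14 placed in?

Craftsmanship (62) ≤ Presentation (100), so Presentation stays at 100.
Weighted total:
  Creativity 40 × 0.05 = 2
  Use of theme 93 × 0.13 = 12.09
  Presentation 100 × 0.24 = 24
  Craftsmanship 62 × 0.52 = 32.24
  Execution 45 × 0.06 = 2.7
Sum = 73.03
73.03 is ≥ 70 and < 92 → Silver

Silver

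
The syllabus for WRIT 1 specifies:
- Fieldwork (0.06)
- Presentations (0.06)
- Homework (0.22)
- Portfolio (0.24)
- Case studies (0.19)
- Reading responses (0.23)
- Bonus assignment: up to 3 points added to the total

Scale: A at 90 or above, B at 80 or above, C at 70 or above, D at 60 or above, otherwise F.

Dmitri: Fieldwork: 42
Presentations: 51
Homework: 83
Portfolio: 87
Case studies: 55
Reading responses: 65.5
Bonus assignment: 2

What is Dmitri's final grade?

C

Weighted total:
  Fieldwork 42 × 0.06 = 2.52
  Presentations 51 × 0.06 = 3.06
  Homework 83 × 0.22 = 18.26
  Portfolio 87 × 0.24 = 20.88
  Case studies 55 × 0.19 = 10.45
  Reading responses 65.5 × 0.23 = 15.065
Sum = 70.235
Bonus assignment: 70.235 + 2 = 72.235
72.235 is ≥ 70 and < 80 → C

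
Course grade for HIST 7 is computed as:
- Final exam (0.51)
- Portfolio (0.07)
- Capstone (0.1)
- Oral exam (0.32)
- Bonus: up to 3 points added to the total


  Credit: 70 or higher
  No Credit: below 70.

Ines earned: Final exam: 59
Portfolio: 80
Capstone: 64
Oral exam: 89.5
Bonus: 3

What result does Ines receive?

Credit

Weighted total:
  Final exam 59 × 0.51 = 30.09
  Portfolio 80 × 0.07 = 5.6
  Capstone 64 × 0.1 = 6.4
  Oral exam 89.5 × 0.32 = 28.64
Sum = 70.73
Bonus: 70.73 + 3 = 73.73
73.73 ≥ 70 → Credit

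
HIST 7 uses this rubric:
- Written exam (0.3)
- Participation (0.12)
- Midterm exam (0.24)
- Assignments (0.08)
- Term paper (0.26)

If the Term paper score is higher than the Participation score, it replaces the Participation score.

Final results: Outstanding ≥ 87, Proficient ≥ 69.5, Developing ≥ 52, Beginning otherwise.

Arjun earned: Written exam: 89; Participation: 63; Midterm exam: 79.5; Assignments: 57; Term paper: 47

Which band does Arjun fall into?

Term paper (47) ≤ Participation (63), so Participation stays at 63.
Weighted total:
  Written exam 89 × 0.3 = 26.7
  Participation 63 × 0.12 = 7.56
  Midterm exam 79.5 × 0.24 = 19.08
  Assignments 57 × 0.08 = 4.56
  Term paper 47 × 0.26 = 12.22
Sum = 70.12
70.12 is ≥ 69.5 and < 87 → Proficient

Proficient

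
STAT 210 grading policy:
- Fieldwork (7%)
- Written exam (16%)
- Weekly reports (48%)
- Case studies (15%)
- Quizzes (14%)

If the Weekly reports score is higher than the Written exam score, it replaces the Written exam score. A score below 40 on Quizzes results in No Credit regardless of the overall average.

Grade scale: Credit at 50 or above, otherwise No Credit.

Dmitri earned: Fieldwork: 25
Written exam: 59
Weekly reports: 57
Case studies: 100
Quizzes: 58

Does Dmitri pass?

Weekly reports (57) ≤ Written exam (59), so Written exam stays at 59.
Quizzes score 58 ≥ 40: minimum met.
Weighted total:
  Fieldwork 25 × 0.07 = 1.75
  Written exam 59 × 0.16 = 9.44
  Weekly reports 57 × 0.48 = 27.36
  Case studies 100 × 0.15 = 15
  Quizzes 58 × 0.14 = 8.12
Sum = 61.67
61.67 ≥ 50 → Credit

Credit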